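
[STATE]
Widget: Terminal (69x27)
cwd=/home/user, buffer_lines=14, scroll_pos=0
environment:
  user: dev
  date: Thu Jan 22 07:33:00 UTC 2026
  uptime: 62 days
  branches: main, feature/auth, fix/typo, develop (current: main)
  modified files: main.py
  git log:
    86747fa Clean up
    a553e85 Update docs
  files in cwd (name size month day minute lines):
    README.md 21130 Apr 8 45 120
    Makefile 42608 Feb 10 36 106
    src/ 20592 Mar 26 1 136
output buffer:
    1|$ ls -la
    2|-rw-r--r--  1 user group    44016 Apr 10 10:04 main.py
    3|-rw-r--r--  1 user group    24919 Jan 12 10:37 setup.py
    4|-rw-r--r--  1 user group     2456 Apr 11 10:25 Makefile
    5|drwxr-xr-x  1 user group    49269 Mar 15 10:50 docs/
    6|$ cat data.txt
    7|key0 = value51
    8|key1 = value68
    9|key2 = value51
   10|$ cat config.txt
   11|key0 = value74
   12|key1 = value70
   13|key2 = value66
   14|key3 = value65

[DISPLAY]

$ ls -la                                                             
-rw-r--r--  1 user group    44016 Apr 10 10:04 main.py               
-rw-r--r--  1 user group    24919 Jan 12 10:37 setup.py              
-rw-r--r--  1 user group     2456 Apr 11 10:25 Makefile              
drwxr-xr-x  1 user group    49269 Mar 15 10:50 docs/                 
$ cat data.txt                                                       
key0 = value51                                                       
key1 = value68                                                       
key2 = value51                                                       
$ cat config.txt                                                     
key0 = value74                                                       
key1 = value70                                                       
key2 = value66                                                       
key3 = value65                                                       
$ █                                                                  
                                                                     
                                                                     
                                                                     
                                                                     
                                                                     
                                                                     
                                                                     
                                                                     
                                                                     
                                                                     
                                                                     
                                                                     


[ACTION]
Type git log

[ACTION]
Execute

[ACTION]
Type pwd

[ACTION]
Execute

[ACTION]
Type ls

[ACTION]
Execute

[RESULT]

$ ls -la                                                             
-rw-r--r--  1 user group    44016 Apr 10 10:04 main.py               
-rw-r--r--  1 user group    24919 Jan 12 10:37 setup.py              
-rw-r--r--  1 user group     2456 Apr 11 10:25 Makefile              
drwxr-xr-x  1 user group    49269 Mar 15 10:50 docs/                 
$ cat data.txt                                                       
key0 = value51                                                       
key1 = value68                                                       
key2 = value51                                                       
$ cat config.txt                                                     
key0 = value74                                                       
key1 = value70                                                       
key2 = value66                                                       
key3 = value65                                                       
$ git log                                                            
86747fa Clean up                                                     
a553e85 Update docs                                                  
$ pwd                                                                
/home/user                                                           
$ ls                                                                 
README.md  Makefile  src/                                            
$ █                                                                  
                                                                     
                                                                     
                                                                     
                                                                     
                                                                     


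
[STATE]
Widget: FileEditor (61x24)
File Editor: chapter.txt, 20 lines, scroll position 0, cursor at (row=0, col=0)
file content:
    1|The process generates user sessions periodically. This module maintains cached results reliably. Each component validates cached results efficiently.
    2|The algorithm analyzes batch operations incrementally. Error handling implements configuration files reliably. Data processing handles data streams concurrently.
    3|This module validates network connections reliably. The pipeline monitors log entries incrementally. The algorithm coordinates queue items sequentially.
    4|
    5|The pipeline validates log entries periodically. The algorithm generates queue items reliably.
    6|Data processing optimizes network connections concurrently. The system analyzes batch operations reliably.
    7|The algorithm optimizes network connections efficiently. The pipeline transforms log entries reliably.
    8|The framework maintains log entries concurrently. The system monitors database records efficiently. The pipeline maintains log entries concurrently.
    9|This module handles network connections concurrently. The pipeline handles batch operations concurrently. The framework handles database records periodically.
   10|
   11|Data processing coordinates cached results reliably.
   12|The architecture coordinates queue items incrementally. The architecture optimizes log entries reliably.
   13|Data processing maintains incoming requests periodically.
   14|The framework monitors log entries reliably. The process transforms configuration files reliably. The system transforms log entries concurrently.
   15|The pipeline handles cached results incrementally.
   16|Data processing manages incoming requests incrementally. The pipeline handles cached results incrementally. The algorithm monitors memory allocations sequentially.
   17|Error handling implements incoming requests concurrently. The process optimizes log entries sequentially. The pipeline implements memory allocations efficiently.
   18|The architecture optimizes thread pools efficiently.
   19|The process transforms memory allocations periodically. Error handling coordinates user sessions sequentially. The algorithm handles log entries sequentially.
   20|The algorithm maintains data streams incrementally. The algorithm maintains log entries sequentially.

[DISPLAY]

█he process generates user sessions periodically. This modul▲
The algorithm analyzes batch operations incrementally. Error█
This module validates network connections reliably. The pipe░
                                                            ░
The pipeline validates log entries periodically. The algorit░
Data processing optimizes network connections concurrently. ░
The algorithm optimizes network connections efficiently. The░
The framework maintains log entries concurrently. The system░
This module handles network connections concurrently. The pi░
                                                            ░
Data processing coordinates cached results reliably.        ░
The architecture coordinates queue items incrementally. The ░
Data processing maintains incoming requests periodically.   ░
The framework monitors log entries reliably. The process tra░
The pipeline handles cached results incrementally.          ░
Data processing manages incoming requests incrementally. The░
Error handling implements incoming requests concurrently. Th░
The architecture optimizes thread pools efficiently.        ░
The process transforms memory allocations periodically. Erro░
The algorithm maintains data streams incrementally. The algo░
                                                            ░
                                                            ░
                                                            ░
                                                            ▼


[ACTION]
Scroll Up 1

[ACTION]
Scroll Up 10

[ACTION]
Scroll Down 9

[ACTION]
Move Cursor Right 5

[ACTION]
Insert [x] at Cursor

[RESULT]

The px█ocess generates user sessions periodically. This modu▲
The algorithm analyzes batch operations incrementally. Error█
This module validates network connections reliably. The pipe░
                                                            ░
The pipeline validates log entries periodically. The algorit░
Data processing optimizes network connections concurrently. ░
The algorithm optimizes network connections efficiently. The░
The framework maintains log entries concurrently. The system░
This module handles network connections concurrently. The pi░
                                                            ░
Data processing coordinates cached results reliably.        ░
The architecture coordinates queue items incrementally. The ░
Data processing maintains incoming requests periodically.   ░
The framework monitors log entries reliably. The process tra░
The pipeline handles cached results incrementally.          ░
Data processing manages incoming requests incrementally. The░
Error handling implements incoming requests concurrently. Th░
The architecture optimizes thread pools efficiently.        ░
The process transforms memory allocations periodically. Erro░
The algorithm maintains data streams incrementally. The algo░
                                                            ░
                                                            ░
                                                            ░
                                                            ▼


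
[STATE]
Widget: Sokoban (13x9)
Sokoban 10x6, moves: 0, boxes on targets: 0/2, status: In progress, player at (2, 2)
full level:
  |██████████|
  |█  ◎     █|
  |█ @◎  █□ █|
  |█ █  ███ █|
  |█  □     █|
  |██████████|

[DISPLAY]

██████████   
█  ◎     █   
█ @◎  █□ █   
█ █  ███ █   
█  □     █   
██████████   
Moves: 0  0/2
             
             


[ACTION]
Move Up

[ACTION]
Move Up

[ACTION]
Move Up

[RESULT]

██████████   
█ @◎     █   
█  ◎  █□ █   
█ █  ███ █   
█  □     █   
██████████   
Moves: 1  0/2
             
             


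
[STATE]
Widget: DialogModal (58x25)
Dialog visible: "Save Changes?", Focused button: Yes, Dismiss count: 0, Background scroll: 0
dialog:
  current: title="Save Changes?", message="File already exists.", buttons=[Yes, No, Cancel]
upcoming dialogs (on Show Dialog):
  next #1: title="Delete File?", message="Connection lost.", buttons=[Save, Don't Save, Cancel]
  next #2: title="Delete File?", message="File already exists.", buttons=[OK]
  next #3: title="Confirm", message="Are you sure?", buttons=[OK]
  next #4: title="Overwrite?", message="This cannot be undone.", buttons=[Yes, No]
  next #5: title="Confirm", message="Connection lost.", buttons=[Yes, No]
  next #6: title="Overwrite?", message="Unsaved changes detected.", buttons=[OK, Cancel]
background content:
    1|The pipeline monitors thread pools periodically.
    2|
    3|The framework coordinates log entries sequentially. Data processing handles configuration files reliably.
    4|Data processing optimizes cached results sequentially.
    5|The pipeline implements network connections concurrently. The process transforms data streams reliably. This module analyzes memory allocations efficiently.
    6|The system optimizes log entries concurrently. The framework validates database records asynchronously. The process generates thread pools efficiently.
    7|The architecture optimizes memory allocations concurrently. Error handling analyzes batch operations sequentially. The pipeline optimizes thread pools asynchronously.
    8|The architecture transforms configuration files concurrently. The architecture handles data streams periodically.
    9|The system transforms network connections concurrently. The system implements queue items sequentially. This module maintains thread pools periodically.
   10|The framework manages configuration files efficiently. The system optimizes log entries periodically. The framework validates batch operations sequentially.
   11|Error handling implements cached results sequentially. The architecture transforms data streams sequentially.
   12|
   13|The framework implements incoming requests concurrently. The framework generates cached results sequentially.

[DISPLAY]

The pipeline monitors thread pools periodically.          
                                                          
The framework coordinates log entries sequentially. Data p
Data processing optimizes cached results sequentially.    
The pipeline implements network connections concurrently. 
The system optimizes log entries concurrently. The framewo
The architecture optimizes memory allocations concurrently
The architecture transforms configuration files concurrent
The system transforms network connections concurrently. Th
The framework manages configuration files efficiently. The
Error handling im┌──────────────────────┐sequentially. The
                 │    Save Changes?     │                 
The framework imp│ File already exists. │s concurrently. T
                 │ [Yes]  No   Cancel   │                 
                 └──────────────────────┘                 
                                                          
                                                          
                                                          
                                                          
                                                          
                                                          
                                                          
                                                          
                                                          
                                                          


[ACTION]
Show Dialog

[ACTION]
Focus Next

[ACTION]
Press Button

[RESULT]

The pipeline monitors thread pools periodically.          
                                                          
The framework coordinates log entries sequentially. Data p
Data processing optimizes cached results sequentially.    
The pipeline implements network connections concurrently. 
The system optimizes log entries concurrently. The framewo
The architecture optimizes memory allocations concurrently
The architecture transforms configuration files concurrent
The system transforms network connections concurrently. Th
The framework manages configuration files efficiently. The
Error handling implements cached results sequentially. The
                                                          
The framework implements incoming requests concurrently. T
                                                          
                                                          
                                                          
                                                          
                                                          
                                                          
                                                          
                                                          
                                                          
                                                          
                                                          
                                                          


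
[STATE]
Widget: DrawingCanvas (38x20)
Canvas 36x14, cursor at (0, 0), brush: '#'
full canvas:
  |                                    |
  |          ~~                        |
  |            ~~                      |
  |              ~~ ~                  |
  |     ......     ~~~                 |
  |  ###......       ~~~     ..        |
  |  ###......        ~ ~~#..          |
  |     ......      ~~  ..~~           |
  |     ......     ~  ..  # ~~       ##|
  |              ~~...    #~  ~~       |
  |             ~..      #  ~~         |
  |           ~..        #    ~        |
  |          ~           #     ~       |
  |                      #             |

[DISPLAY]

+                                     
          ~~                          
            ~~                        
              ~~ ~                    
     ......     ~~~                   
  ###......       ~~~     ..          
  ###......        ~ ~~#..            
     ......      ~~  ..~~             
     ......     ~  ..  # ~~       ##  
              ~~...    #~  ~~         
             ~..      #  ~~           
           ~..        #    ~          
          ~           #     ~         
                      #               
                                      
                                      
                                      
                                      
                                      
                                      


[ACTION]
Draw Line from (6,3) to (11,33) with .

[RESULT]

+                                     
          ~~                          
            ~~                        
              ~~ ~                    
     ......     ~~~                   
  ###......       ~~~     ..          
  #........        ~ ~~#..            
     ........    ~~  ..~~             
     ......  ........  # ~~       ##  
              ~~.........  ~~         
             ~..      #  ......       
           ~..        #    ~   ...    
          ~           #     ~         
                      #               
                                      
                                      
                                      
                                      
                                      
                                      


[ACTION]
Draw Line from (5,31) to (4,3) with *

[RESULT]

+                                     
          ~~                          
            ~~                        
              ~~ ~                    
   **************~~                   
  ###......      ***************      
  #........        ~ ~~#..            
     ........    ~~  ..~~             
     ......  ........  # ~~       ##  
              ~~.........  ~~         
             ~..      #  ......       
           ~..        #    ~   ...    
          ~           #     ~         
                      #               
                                      
                                      
                                      
                                      
                                      
                                      


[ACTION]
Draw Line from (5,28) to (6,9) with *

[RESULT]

+                                     
          ~~                          
            ~~                        
              ~~ ~                    
   **************~~                   
  ###......      ***************      
  #......**********~ ~~#..            
     ........    ~~  ..~~             
     ......  ........  # ~~       ##  
              ~~.........  ~~         
             ~..      #  ......       
           ~..        #    ~   ...    
          ~           #     ~         
                      #               
                                      
                                      
                                      
                                      
                                      
                                      


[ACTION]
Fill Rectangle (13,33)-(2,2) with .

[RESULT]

+                                     
          ~~                          
  ................................    
  ................................    
  ................................    
  ................................    
  ................................    
  ................................    
  ................................##  
  ................................    
  ................................    
  ................................    
  ................................    
  ................................    
                                      
                                      
                                      
                                      
                                      
                                      


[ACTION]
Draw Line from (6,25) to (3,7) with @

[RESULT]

+                                     
          ~~                          
  ................................    
  .....@@@........................    
  ........@@@@@@..................    
  ..............@@@@@@............    
  ....................@@@@........    
  ................................    
  ................................##  
  ................................    
  ................................    
  ................................    
  ................................    
  ................................    
                                      
                                      
                                      
                                      
                                      
                                      


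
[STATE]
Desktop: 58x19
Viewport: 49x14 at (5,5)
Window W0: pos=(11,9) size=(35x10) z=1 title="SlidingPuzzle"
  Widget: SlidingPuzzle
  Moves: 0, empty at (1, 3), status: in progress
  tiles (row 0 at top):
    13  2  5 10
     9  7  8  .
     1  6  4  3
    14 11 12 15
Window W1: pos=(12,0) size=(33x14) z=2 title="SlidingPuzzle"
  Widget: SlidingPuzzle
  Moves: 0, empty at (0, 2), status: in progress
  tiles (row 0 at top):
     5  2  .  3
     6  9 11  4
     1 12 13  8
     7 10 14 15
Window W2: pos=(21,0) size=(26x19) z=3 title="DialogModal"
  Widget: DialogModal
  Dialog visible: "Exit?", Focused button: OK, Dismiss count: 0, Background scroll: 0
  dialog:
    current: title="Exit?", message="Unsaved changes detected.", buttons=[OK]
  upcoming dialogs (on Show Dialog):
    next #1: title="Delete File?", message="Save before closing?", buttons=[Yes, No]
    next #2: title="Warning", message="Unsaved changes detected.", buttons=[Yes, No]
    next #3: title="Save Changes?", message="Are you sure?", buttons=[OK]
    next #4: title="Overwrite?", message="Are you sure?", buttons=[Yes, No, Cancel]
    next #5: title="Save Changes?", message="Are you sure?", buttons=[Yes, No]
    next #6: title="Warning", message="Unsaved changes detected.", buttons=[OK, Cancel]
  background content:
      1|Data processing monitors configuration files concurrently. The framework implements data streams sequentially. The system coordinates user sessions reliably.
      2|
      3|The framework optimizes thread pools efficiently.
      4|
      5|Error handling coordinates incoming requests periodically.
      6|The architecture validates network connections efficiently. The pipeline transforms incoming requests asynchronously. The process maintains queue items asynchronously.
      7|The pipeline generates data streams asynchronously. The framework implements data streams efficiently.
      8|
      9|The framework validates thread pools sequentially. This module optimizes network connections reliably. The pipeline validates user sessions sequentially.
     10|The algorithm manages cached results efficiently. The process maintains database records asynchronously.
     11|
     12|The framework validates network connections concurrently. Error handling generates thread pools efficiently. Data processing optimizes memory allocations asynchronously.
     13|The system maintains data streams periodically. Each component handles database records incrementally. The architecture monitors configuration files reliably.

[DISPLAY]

       ┃├────┼──┃The framework optimizes ┃       
       ┃│  6 │  ┃                        ┃       
       ┃├────┼──┃Error handling coordinat┃       
       ┃│  1 │ 1┃Th┌──────────────────┐at┃       
      ┏┃├────┼──┃Th│      Exit?       │ d┃       
      ┃┃│  7 │ 1┃  │Unsaved changes de│  ┃       
      ┠┃└────┴──┃Th│       [OK]       │s ┃       
      ┃┃Moves: 0┃Th└──────────────────┘ca┃       
      ┃┗━━━━━━━━┃                        ┃       
      ┃├────┼───┃The framework validates ┃       
      ┃│  9 │  7┃The system maintains dat┃       
      ┃├────┼───┃                        ┃       
      ┃│  1 │  6┃                        ┃       
      ┗━━━━━━━━━┗━━━━━━━━━━━━━━━━━━━━━━━━┛       


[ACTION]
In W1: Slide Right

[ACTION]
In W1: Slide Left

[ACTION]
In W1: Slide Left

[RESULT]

       ┃├────┼──┃The framework optimizes ┃       
       ┃│  6 │  ┃                        ┃       
       ┃├────┼──┃Error handling coordinat┃       
       ┃│  1 │ 1┃Th┌──────────────────┐at┃       
      ┏┃├────┼──┃Th│      Exit?       │ d┃       
      ┃┃│  7 │ 1┃  │Unsaved changes de│  ┃       
      ┠┃└────┴──┃Th│       [OK]       │s ┃       
      ┃┃Moves: 3┃Th└──────────────────┘ca┃       
      ┃┗━━━━━━━━┃                        ┃       
      ┃├────┼───┃The framework validates ┃       
      ┃│  9 │  7┃The system maintains dat┃       
      ┃├────┼───┃                        ┃       
      ┃│  1 │  6┃                        ┃       
      ┗━━━━━━━━━┗━━━━━━━━━━━━━━━━━━━━━━━━┛       


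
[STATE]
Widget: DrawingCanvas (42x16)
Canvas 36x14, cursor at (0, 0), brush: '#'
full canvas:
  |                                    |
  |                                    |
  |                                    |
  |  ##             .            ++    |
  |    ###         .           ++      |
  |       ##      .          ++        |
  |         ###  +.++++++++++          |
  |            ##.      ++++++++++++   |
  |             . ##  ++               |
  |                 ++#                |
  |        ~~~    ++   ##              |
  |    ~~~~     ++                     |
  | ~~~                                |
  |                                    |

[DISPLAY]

+                                         
                                          
                                          
  ##             .            ++          
    ###         .           ++            
       ##      .          ++              
         ###  +.++++++++++                
            ##.      ++++++++++++         
             . ##  ++                     
                 ++#                      
        ~~~    ++   ##                    
    ~~~~     ++                           
 ~~~                                      
                                          
                                          
                                          


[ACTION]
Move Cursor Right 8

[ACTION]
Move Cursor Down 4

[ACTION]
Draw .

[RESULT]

                                          
                                          
                                          
  ##             .            ++          
    ### .       .           ++            
       ##      .          ++              
         ###  +.++++++++++                
            ##.      ++++++++++++         
             . ##  ++                     
                 ++#                      
        ~~~    ++   ##                    
    ~~~~     ++                           
 ~~~                                      
                                          
                                          
                                          


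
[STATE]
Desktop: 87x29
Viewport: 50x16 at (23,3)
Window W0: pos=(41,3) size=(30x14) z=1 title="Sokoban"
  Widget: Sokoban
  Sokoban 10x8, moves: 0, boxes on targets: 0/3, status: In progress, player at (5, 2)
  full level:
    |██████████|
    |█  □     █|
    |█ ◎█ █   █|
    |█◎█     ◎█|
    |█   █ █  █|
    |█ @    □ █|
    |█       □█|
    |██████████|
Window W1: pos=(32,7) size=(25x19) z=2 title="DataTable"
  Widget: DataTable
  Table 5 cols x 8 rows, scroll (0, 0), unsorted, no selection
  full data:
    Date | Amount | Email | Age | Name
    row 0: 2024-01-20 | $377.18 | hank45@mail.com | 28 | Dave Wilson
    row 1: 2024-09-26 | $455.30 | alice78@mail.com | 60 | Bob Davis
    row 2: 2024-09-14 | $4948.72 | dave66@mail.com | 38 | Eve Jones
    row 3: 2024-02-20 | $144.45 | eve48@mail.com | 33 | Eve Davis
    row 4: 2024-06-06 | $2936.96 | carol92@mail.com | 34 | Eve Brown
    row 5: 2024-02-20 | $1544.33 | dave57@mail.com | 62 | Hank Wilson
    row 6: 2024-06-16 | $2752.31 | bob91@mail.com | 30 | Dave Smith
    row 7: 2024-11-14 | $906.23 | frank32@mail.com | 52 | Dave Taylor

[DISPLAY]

                  ┏━━━━━━━━━━━━━━━━━━━━━━━━━━━━┓  
                  ┃ Sokoban                    ┃  
                  ┠────────────────────────────┨  
                  ┃██████████                  ┃  
         ┏━━━━━━━━━━━━━━━━━━━━━━━┓             ┃  
         ┃ DataTable             ┃             ┃  
         ┠───────────────────────┨             ┃  
         ┃Date      │Amount  │Ema┃             ┃  
         ┃──────────┼────────┼───┃             ┃  
         ┃2024-01-20│$377.18 │han┃             ┃  
         ┃2024-09-26│$455.30 │ali┃             ┃  
         ┃2024-09-14│$4948.72│dav┃             ┃  
         ┃2024-02-20│$144.45 │eve┃             ┃  
         ┃2024-06-06│$2936.96│car┃━━━━━━━━━━━━━┛  
         ┃2024-02-20│$1544.33│dav┃                
         ┃2024-06-16│$2752.31│bob┃                


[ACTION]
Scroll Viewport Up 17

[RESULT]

                                                  
                                                  
                                                  
                  ┏━━━━━━━━━━━━━━━━━━━━━━━━━━━━┓  
                  ┃ Sokoban                    ┃  
                  ┠────────────────────────────┨  
                  ┃██████████                  ┃  
         ┏━━━━━━━━━━━━━━━━━━━━━━━┓             ┃  
         ┃ DataTable             ┃             ┃  
         ┠───────────────────────┨             ┃  
         ┃Date      │Amount  │Ema┃             ┃  
         ┃──────────┼────────┼───┃             ┃  
         ┃2024-01-20│$377.18 │han┃             ┃  
         ┃2024-09-26│$455.30 │ali┃             ┃  
         ┃2024-09-14│$4948.72│dav┃             ┃  
         ┃2024-02-20│$144.45 │eve┃             ┃  


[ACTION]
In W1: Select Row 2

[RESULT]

                                                  
                                                  
                                                  
                  ┏━━━━━━━━━━━━━━━━━━━━━━━━━━━━┓  
                  ┃ Sokoban                    ┃  
                  ┠────────────────────────────┨  
                  ┃██████████                  ┃  
         ┏━━━━━━━━━━━━━━━━━━━━━━━┓             ┃  
         ┃ DataTable             ┃             ┃  
         ┠───────────────────────┨             ┃  
         ┃Date      │Amount  │Ema┃             ┃  
         ┃──────────┼────────┼───┃             ┃  
         ┃2024-01-20│$377.18 │han┃             ┃  
         ┃2024-09-26│$455.30 │ali┃             ┃  
         ┃>024-09-14│$4948.72│dav┃             ┃  
         ┃2024-02-20│$144.45 │eve┃             ┃  


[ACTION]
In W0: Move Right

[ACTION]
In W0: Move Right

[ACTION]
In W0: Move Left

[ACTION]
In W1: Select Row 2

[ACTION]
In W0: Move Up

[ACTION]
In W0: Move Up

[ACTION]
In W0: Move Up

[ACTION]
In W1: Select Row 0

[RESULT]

                                                  
                                                  
                                                  
                  ┏━━━━━━━━━━━━━━━━━━━━━━━━━━━━┓  
                  ┃ Sokoban                    ┃  
                  ┠────────────────────────────┨  
                  ┃██████████                  ┃  
         ┏━━━━━━━━━━━━━━━━━━━━━━━┓             ┃  
         ┃ DataTable             ┃             ┃  
         ┠───────────────────────┨             ┃  
         ┃Date      │Amount  │Ema┃             ┃  
         ┃──────────┼────────┼───┃             ┃  
         ┃>024-01-20│$377.18 │han┃             ┃  
         ┃2024-09-26│$455.30 │ali┃             ┃  
         ┃2024-09-14│$4948.72│dav┃             ┃  
         ┃2024-02-20│$144.45 │eve┃             ┃  


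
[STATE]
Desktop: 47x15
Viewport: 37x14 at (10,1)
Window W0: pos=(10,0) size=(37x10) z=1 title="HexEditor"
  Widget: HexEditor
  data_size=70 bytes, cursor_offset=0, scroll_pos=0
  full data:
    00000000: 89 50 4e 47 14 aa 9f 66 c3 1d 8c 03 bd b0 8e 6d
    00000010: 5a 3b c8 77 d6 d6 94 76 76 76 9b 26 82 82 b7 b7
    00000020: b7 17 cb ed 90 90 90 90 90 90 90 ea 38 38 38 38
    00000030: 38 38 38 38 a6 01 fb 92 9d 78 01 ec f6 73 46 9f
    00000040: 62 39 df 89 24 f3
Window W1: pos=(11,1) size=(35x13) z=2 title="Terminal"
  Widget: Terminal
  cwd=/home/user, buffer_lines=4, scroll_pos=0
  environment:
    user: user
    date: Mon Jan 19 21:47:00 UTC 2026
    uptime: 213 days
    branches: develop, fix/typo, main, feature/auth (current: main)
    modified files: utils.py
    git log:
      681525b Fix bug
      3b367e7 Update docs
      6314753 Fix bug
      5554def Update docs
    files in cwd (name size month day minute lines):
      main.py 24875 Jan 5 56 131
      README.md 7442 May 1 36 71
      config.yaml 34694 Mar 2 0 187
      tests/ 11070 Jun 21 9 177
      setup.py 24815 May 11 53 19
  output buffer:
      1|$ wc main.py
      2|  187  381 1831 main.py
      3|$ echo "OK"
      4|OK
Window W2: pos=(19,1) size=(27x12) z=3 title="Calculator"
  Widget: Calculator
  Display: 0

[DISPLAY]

┃┏━━━━━━━┏━━━━━━━━━━━━━━━━━━━━━━━━━┓┃
┠┃ Termin┃ Calculator              ┃┨
┃┠───────┠─────────────────────────┨┃
┃┃$ wc ma┃                        0┃┃
┃┃  187  ┃┌───┬───┬───┬───┐        ┃┃
┃┃$ echo ┃│ 7 │ 8 │ 9 │ ÷ │        ┃┃
┃┃OK     ┃├───┼───┼───┼───┤        ┃┃
┃┃$ █    ┃│ 4 │ 5 │ 6 │ × │        ┃┃
┗┃       ┃├───┼───┼───┼───┤        ┃┛
 ┃       ┃│ 1 │ 2 │ 3 │ - │        ┃ 
 ┃       ┃└───┴───┴───┴───┘        ┃ 
 ┃       ┗━━━━━━━━━━━━━━━━━━━━━━━━━┛ 
 ┗━━━━━━━━━━━━━━━━━━━━━━━━━━━━━━━━━┛ 
                                     


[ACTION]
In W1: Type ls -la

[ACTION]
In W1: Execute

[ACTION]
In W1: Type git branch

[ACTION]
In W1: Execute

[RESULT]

┃┏━━━━━━━┏━━━━━━━━━━━━━━━━━━━━━━━━━┓┃
┠┃ Termin┃ Calculator              ┃┨
┃┠───────┠─────────────────────────┨┃
┃┃-rw-r--┃                        0┃┃
┃┃drwxr-x┃┌───┬───┬───┬───┐        ┃┃
┃┃-rw-r--┃│ 7 │ 8 │ 9 │ ÷ │        ┃┃
┃┃$ git b┃├───┼───┼───┼───┤        ┃┃
┃┃  devel┃│ 4 │ 5 │ 6 │ × │        ┃┃
┗┃  fix/t┃├───┼───┼───┼───┤        ┃┛
 ┃* main ┃│ 1 │ 2 │ 3 │ - │        ┃ 
 ┃  featu┃└───┴───┴───┴───┘        ┃ 
 ┃$ █    ┗━━━━━━━━━━━━━━━━━━━━━━━━━┛ 
 ┗━━━━━━━━━━━━━━━━━━━━━━━━━━━━━━━━━┛ 
                                     


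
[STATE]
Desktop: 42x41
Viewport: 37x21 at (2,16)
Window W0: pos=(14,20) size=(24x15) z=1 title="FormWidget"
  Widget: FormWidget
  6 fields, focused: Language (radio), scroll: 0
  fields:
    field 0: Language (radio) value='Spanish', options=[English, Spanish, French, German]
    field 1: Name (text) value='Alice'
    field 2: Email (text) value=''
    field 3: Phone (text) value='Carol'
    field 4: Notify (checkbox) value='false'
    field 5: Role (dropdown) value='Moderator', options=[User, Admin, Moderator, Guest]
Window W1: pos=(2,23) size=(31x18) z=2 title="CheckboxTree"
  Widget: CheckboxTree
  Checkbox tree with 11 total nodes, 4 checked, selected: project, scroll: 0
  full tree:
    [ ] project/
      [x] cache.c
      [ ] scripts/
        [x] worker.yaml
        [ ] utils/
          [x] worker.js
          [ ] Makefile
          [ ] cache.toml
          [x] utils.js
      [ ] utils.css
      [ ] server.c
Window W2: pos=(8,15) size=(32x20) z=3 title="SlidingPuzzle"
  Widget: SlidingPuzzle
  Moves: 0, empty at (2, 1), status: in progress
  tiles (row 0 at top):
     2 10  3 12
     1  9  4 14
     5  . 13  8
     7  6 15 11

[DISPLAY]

      ┃ SlidingPuzzle                
      ┠──────────────────────────────
      ┃┌────┬────┬────┬────┐         
      ┃│  2 │ 10 │  3 │ 12 │         
      ┃├────┼────┼────┼────┤         
      ┃│  1 │  9 │  4 │ 14 │         
      ┃├────┼────┼────┼────┤         
┏━━━━━┃│  5 │    │ 13 │  8 │         
┃ Chec┃├────┼────┼────┼────┤         
┠─────┃│  7 │  6 │ 15 │ 11 │         
┃>[-] ┃└────┴────┴────┴────┘         
┃   [x┃Moves: 0                      
┃   [-┃                              
┃     ┃                              
┃     ┃                              
┃     ┃                              
┃     ┃                              
┃     ┃                              
┃     ┗━━━━━━━━━━━━━━━━━━━━━━━━━━━━━━
┃   [ ] utils.css             ┃      
┃   [ ] server.c              ┃      


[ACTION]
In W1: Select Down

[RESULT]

      ┃ SlidingPuzzle                
      ┠──────────────────────────────
      ┃┌────┬────┬────┬────┐         
      ┃│  2 │ 10 │  3 │ 12 │         
      ┃├────┼────┼────┼────┤         
      ┃│  1 │  9 │  4 │ 14 │         
      ┃├────┼────┼────┼────┤         
┏━━━━━┃│  5 │    │ 13 │  8 │         
┃ Chec┃├────┼────┼────┼────┤         
┠─────┃│  7 │  6 │ 15 │ 11 │         
┃ [-] ┃└────┴────┴────┴────┘         
┃>  [x┃Moves: 0                      
┃   [-┃                              
┃     ┃                              
┃     ┃                              
┃     ┃                              
┃     ┃                              
┃     ┃                              
┃     ┗━━━━━━━━━━━━━━━━━━━━━━━━━━━━━━
┃   [ ] utils.css             ┃      
┃   [ ] server.c              ┃      


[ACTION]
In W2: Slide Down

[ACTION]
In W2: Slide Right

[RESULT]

      ┃ SlidingPuzzle                
      ┠──────────────────────────────
      ┃┌────┬────┬────┬────┐         
      ┃│  2 │ 10 │  3 │ 12 │         
      ┃├────┼────┼────┼────┤         
      ┃│    │  1 │  4 │ 14 │         
      ┃├────┼────┼────┼────┤         
┏━━━━━┃│  5 │  9 │ 13 │  8 │         
┃ Chec┃├────┼────┼────┼────┤         
┠─────┃│  7 │  6 │ 15 │ 11 │         
┃ [-] ┃└────┴────┴────┴────┘         
┃>  [x┃Moves: 2                      
┃   [-┃                              
┃     ┃                              
┃     ┃                              
┃     ┃                              
┃     ┃                              
┃     ┃                              
┃     ┗━━━━━━━━━━━━━━━━━━━━━━━━━━━━━━
┃   [ ] utils.css             ┃      
┃   [ ] server.c              ┃      
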